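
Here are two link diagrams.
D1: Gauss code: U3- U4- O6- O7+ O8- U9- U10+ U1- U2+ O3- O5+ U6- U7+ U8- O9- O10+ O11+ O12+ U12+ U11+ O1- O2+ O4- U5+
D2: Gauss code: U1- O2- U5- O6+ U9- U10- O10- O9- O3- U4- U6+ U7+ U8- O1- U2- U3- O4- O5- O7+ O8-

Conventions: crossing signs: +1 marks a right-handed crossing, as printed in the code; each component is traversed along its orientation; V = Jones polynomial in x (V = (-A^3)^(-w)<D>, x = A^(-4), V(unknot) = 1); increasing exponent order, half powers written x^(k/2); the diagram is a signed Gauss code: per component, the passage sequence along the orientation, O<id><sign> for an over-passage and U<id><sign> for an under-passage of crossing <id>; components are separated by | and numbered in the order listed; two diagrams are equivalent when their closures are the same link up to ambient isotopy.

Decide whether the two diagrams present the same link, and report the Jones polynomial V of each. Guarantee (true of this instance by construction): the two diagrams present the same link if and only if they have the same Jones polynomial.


same link: no
V(D1) = 1  [12 crossings, <D> = 1, w = 0]
D2 (bracket A^-14 - A^-10 + 2A^-6 - A^-2 + A^2 - A^6; 10 crossings at w = -6): V = -x^-6 + x^-5 - x^-4 + 2x^-3 - x^-2 + x^-1
note: comparing 2 Jones polynomials yields 2 groups


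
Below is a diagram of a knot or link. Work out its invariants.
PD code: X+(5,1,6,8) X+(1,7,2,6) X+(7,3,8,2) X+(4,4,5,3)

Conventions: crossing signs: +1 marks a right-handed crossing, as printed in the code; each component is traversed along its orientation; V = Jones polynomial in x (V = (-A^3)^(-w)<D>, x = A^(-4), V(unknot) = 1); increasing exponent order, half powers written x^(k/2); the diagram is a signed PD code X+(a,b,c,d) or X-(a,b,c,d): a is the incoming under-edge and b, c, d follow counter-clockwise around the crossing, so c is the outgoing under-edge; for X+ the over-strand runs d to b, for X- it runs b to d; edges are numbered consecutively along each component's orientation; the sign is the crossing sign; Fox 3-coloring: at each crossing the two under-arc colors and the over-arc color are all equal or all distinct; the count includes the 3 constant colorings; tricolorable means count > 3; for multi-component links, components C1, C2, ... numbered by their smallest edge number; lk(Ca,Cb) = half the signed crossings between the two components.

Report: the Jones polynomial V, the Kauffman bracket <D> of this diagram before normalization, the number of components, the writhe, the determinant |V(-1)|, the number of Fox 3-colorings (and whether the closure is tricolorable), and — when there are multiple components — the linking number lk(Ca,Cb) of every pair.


V = x + x^3 - x^4
<D> = -A^-4 + 1 + A^8 (w = +4)
1 component over 4 crossings, w = +4
9 Fox colorings among 3^4, |V(-1)| = 3: tricolorable
why: V spans 3 powers of x: at least 3 crossings in any diagram


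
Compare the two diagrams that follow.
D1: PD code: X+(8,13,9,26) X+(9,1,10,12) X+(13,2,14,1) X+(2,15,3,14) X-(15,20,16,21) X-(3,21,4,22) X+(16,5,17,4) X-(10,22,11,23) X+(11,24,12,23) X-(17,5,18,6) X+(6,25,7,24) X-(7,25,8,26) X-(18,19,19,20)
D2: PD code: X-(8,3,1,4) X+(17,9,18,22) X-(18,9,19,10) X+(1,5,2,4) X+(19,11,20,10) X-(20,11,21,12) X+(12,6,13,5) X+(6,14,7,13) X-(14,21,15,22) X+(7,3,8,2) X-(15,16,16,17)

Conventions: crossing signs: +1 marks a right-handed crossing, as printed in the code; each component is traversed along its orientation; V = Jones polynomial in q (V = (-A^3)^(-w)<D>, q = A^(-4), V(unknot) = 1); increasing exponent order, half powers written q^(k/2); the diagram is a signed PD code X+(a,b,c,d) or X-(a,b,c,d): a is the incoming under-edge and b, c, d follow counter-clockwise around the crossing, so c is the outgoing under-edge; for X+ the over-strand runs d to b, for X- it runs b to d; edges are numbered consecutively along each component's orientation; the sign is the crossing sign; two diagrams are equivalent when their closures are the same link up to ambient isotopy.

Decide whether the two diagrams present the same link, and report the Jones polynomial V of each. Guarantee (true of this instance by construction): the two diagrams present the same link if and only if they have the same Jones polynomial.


equivalent: yes
V(D1) = -q^(1/2) - q^(5/2)  (w +1, c 13, <D> = A^-7 + A)
V(D2) = -q^(1/2) - q^(5/2)  (w +1, c 11, <D> = A^-7 + A)
why: one V(q) for all 2 diagrams — one class (guaranteed)


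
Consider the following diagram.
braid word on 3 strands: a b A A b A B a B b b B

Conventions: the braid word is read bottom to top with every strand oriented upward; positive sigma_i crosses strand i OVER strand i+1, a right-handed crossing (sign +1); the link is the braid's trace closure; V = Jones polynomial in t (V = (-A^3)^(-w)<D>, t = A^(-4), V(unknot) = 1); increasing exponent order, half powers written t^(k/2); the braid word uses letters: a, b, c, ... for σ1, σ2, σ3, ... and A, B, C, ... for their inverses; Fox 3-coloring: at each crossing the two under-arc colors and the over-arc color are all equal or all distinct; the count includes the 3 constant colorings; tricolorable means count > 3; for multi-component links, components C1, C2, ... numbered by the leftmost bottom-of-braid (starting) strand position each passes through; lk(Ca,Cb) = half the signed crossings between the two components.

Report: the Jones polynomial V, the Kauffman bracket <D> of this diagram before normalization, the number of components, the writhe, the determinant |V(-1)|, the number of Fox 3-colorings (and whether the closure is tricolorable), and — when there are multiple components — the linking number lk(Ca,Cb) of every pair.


V(t) = -t^-3 + t^-2 - t^-1 + 3 - t + t^2 - t^3
bracket: -A^-12 + A^-8 - A^-4 + 3 - A^4 + A^8 - A^12, w = 0
1 component, writhe 0, over 12 crossings
det 9, colorings 27 of 3^12 — tricolorable
observation: det 9 = |V(-1)|; divisible by 3, so tricolorable


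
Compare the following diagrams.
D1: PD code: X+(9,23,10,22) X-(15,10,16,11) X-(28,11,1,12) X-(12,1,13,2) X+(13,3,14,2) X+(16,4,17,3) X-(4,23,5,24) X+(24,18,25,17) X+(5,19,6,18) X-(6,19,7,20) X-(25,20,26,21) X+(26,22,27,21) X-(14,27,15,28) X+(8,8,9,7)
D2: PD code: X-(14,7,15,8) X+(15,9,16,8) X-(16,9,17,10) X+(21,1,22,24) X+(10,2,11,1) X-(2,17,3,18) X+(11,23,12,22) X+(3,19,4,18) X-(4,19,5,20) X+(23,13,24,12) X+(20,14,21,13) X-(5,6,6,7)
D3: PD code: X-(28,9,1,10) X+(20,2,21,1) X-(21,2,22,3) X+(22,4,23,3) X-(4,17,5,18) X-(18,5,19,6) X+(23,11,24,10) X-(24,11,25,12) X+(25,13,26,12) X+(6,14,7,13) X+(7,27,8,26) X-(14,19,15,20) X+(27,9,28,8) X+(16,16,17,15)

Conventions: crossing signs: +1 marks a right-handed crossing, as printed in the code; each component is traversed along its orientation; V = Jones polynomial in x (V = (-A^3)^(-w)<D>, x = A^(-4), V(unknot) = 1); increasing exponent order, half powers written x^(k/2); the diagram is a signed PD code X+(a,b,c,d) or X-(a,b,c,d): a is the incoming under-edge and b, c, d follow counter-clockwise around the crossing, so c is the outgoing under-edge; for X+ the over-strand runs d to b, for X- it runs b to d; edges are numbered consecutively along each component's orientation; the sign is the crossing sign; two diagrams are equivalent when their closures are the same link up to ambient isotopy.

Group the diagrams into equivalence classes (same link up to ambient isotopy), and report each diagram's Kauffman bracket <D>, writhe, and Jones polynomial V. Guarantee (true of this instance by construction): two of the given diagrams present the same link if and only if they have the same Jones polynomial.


equivalence classes: {D1} | {D2} | {D3}
D1 (bracket 1; 14 crossings at w = 0): V = 1
V(D2) = x^-1 - 1 + 2x - 2x^2 + 2x^3 - 2x^4 + x^5  (w +2, c 12, <D> = A^-14 - 2A^-10 + 2A^-6 - 2A^-2 + 2A^2 - A^6 + A^10)
V(D3) = -x^-3 + 2x^-2 - 2x^-1 + 3 - 2x + 2x^2 - x^3  (w +2, c 14, <D> = -A^-6 + 2A^-2 - 2A^2 + 3A^6 - 2A^10 + 2A^14 - A^18)
observation: V(x) takes 3 values over 3 diagrams, fixing the grouping


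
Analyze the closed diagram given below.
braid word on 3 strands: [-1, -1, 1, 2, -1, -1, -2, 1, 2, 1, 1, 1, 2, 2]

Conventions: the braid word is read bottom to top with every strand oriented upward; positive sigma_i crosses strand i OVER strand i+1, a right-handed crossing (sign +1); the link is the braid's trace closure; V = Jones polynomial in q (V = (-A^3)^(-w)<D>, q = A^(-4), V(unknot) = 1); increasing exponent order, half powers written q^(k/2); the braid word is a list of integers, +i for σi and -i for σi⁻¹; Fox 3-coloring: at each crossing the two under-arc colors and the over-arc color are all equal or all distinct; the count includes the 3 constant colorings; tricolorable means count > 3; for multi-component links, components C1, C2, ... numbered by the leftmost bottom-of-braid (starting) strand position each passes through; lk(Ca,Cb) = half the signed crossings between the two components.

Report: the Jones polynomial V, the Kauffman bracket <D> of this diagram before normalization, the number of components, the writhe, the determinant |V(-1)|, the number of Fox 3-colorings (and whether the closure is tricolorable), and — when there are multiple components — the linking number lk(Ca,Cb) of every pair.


V(q) = 2q - 2q^2 + 3q^3 - 3q^4 + 2q^5 - 2q^6 + q^7
bracket: A^-16 - 2A^-12 + 2A^-8 - 3A^-4 + 3 - 2A^4 + 2A^8, w = +4
1 component, writhe +4, over 14 crossings
det 15, colorings 9 of 3^14 — tricolorable
observation: the span of V is 6, forcing >= 6 crossings in any diagram


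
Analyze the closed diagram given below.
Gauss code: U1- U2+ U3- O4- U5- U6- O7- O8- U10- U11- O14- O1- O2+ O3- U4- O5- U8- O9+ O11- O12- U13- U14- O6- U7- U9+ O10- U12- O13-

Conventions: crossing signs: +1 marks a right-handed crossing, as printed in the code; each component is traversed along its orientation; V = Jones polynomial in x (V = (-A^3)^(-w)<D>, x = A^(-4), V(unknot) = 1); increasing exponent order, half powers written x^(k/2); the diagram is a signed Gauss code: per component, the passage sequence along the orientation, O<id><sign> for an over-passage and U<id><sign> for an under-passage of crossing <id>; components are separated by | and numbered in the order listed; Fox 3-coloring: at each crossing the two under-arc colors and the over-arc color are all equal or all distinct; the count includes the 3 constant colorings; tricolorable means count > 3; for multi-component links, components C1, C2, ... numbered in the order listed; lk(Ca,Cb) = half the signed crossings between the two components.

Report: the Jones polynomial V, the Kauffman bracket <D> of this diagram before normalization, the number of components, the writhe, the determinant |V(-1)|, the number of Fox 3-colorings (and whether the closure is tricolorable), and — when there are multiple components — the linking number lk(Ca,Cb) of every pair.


Jones polynomial: V(x) = -x^-12 + x^-11 - x^-10 + x^-9 - x^-8 + x^-6 + x^-4
<D> = A^-14 + A^-6 - A^2 + A^6 - A^10 + A^14 - A^18; writhe -10
components 1, writhe -10 (14 crossings)
3-colorings: 9 of 3^14, det 3 — tricolorable
note: |V(-1)| = 3: so tricolorable, since 3 divides 3


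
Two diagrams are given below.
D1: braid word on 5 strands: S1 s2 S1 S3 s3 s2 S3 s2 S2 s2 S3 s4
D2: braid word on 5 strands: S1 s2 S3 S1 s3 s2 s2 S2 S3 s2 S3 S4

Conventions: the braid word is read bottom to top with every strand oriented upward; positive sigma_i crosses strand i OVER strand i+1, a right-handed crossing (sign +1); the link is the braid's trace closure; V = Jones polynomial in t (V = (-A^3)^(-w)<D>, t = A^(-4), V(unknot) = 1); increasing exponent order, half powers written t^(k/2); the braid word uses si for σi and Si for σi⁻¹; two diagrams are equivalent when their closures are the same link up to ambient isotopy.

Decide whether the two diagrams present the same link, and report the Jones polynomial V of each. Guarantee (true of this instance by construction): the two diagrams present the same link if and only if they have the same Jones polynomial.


equivalent: yes
D1 (bracket -A^-12 + 3A^-8 - 3A^-4 + 4 - 4A^4 + 3A^8 - 2A^12 + A^16; 12 crossings at w = 0): V = t^-4 - 2t^-3 + 3t^-2 - 4t^-1 + 4 - 3t + 3t^2 - t^3
D2 (bracket -A^-18 + 3A^-14 - 3A^-10 + 4A^-6 - 4A^-2 + 3A^2 - 2A^6 + A^10; 12 crossings at w = -2): V = t^-4 - 2t^-3 + 3t^-2 - 4t^-1 + 4 - 3t + 3t^2 - t^3
key observation: one V(t) for all 2 diagrams — one class (guaranteed)


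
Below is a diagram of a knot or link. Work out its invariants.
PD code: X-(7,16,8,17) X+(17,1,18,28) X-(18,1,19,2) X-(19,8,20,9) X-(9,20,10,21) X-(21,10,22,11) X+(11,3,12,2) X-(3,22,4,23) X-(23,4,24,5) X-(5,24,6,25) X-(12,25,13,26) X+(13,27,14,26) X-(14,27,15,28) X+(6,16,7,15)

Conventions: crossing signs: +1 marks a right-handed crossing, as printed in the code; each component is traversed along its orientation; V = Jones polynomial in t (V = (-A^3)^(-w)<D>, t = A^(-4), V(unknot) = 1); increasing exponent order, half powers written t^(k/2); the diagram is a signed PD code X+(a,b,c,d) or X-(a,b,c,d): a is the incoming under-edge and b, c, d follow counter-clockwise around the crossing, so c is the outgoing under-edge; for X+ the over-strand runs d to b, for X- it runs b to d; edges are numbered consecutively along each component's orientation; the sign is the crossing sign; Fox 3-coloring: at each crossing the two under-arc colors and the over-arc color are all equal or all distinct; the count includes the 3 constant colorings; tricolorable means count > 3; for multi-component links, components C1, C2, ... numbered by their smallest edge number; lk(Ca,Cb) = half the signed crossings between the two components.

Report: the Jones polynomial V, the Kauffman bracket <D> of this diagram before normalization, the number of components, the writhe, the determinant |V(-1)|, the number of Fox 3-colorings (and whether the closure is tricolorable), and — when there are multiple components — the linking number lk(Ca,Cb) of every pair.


V(t) = t^-8 - 2t^-7 + t^-6 - 2t^-5 + 2t^-4 + t^-2
bracket: A^-10 + 2A^-2 - 2A^2 + A^6 - 2A^10 + A^14, w = -6
1 component, writhe -6, over 14 crossings
det 9, colorings 27 of 3^14 — tricolorable
observation: w = -6 (over 14 crossings) is diagram-only; (-A^3)^(6) removes it from V


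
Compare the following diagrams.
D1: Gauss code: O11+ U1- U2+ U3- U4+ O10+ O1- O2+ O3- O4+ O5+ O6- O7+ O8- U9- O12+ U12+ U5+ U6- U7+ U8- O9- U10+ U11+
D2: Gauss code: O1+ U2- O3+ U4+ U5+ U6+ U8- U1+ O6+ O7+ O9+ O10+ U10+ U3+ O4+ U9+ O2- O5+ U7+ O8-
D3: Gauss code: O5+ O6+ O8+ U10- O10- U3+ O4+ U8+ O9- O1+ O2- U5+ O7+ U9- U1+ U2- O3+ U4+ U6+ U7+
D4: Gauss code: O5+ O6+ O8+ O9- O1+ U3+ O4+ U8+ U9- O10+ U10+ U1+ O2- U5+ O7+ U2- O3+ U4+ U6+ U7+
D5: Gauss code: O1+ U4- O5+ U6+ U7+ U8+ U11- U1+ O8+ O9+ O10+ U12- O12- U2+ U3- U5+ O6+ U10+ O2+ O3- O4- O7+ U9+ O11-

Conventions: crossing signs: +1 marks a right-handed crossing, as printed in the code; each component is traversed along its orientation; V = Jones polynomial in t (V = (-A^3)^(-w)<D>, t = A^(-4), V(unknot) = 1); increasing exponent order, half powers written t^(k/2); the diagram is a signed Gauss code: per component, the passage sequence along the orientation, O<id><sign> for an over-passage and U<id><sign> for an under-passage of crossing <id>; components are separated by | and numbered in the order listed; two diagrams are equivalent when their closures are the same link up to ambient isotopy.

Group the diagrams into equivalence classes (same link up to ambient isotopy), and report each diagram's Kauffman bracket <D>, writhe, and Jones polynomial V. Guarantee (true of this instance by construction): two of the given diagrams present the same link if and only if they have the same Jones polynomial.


grouping into links: {D1} | {D2, D3, D4, D5}
V(D1) = 1  (w +2, c 12, <D> = A^6)
V(D2) = t - t^2 + 2t^3 - t^4 + t^5 - t^6  [10 crossings, <D> = -A^-6 + A^-2 - A^2 + 2A^6 - A^10 + A^14, w = +6]
D3 (bracket -A^-12 + A^-8 - A^-4 + 2 - A^4 + A^8; 10 crossings at w = +4): V = t - t^2 + 2t^3 - t^4 + t^5 - t^6
D4 (bracket -A^-6 + A^-2 - A^2 + 2A^6 - A^10 + A^14; 10 crossings at w = +6): V = t - t^2 + 2t^3 - t^4 + t^5 - t^6
V(D5) = t - t^2 + 2t^3 - t^4 + t^5 - t^6  (w +4, c 12, <D> = -A^-12 + A^-8 - A^-4 + 2 - A^4 + A^8)
why: 2 values of V(t) split the 5 diagrams


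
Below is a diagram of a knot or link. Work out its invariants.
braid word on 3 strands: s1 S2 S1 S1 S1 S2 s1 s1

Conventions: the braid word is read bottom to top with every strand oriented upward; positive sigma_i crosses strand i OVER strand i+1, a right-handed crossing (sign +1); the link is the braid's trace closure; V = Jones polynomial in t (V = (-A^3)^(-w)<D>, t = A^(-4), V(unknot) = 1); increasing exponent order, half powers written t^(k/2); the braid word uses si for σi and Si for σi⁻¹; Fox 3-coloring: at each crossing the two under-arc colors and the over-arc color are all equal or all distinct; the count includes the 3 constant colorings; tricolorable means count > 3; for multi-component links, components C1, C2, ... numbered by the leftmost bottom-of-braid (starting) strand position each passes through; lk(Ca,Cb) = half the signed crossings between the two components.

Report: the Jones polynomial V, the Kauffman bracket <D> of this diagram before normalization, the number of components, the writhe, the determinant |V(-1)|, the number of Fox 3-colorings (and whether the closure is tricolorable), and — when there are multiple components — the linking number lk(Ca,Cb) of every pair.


V(t) = -t^-5 + t^-4 - t^-3 + 2t^-2 - t^-1 + 2 - t
bracket: -A^-10 + 2A^-6 - A^-2 + 2A^2 - A^6 + A^10 - A^14, w = -2
1 component, writhe -2, over 8 crossings
det 9, colorings 9 of 3^8 — tricolorable
observation: |V(-1)| = 9: so tricolorable, since 3 divides 9


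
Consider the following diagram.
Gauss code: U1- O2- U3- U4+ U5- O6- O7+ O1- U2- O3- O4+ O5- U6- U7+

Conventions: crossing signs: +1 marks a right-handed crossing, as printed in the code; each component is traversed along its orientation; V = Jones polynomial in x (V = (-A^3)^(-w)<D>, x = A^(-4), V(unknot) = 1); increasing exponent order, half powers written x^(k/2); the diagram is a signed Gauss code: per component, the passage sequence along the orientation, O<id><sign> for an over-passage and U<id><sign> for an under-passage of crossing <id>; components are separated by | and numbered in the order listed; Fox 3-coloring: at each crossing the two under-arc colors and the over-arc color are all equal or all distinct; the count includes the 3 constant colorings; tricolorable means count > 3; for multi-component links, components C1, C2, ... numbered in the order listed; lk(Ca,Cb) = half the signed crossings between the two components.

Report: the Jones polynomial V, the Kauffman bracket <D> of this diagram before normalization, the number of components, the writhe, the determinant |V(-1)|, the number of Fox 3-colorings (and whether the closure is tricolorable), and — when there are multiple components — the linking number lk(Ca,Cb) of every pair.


Jones polynomial: V(x) = -x^-4 + x^-3 + x^-1
<D> = -A^-5 - A^3 + A^7; writhe -3
components 1, writhe -3 (7 crossings)
3-colorings: 9 of 3^7, det 3 — tricolorable
note: det 3 = |V(-1)|; divisible by 3, so tricolorable


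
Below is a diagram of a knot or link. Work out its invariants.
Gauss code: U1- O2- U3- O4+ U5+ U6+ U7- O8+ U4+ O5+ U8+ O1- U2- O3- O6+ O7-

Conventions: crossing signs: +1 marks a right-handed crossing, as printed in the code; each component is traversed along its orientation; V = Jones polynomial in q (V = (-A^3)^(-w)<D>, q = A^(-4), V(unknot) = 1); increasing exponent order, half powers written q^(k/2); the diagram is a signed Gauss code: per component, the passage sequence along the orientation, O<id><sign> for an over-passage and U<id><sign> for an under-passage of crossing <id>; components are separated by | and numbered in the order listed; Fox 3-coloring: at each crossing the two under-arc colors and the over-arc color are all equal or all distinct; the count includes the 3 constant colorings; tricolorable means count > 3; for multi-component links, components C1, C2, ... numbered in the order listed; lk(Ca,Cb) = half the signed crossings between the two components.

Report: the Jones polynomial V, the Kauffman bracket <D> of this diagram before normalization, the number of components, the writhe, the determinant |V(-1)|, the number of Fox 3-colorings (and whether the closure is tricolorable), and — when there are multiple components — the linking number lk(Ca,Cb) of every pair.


V = -q^-3 + q^-2 - q^-1 + 3 - q + q^2 - q^3
<D> = -A^-12 + A^-8 - A^-4 + 3 - A^4 + A^8 - A^12 (w = 0)
1 component over 8 crossings, w = 0
27 Fox colorings among 3^8, |V(-1)| = 9: tricolorable
why: det 9 = |V(-1)|; divisible by 3, so tricolorable


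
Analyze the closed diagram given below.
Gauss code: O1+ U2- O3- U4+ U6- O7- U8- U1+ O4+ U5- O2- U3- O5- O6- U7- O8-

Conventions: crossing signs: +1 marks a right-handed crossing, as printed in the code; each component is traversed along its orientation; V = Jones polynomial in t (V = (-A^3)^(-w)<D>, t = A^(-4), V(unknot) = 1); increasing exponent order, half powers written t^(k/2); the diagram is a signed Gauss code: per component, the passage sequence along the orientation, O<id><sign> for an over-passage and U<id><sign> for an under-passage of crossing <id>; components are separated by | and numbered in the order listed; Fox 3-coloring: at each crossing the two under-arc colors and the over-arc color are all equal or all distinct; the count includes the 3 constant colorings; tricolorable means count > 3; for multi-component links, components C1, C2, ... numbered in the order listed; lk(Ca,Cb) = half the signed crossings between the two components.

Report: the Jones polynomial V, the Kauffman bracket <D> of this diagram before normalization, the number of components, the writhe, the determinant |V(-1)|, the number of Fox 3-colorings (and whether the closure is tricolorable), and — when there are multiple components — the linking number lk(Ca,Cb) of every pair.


V = -t^-6 + t^-5 - t^-4 + 2t^-3 - t^-2 + t^-1
<D> = A^-8 - A^-4 + 2 - A^4 + A^8 - A^12 (w = -4)
1 component over 8 crossings, w = -4
3 Fox colorings among 3^8, |V(-1)| = 7: not tricolorable
why: det 7 = |V(-1)|; not divisible by 3, so not tricolorable


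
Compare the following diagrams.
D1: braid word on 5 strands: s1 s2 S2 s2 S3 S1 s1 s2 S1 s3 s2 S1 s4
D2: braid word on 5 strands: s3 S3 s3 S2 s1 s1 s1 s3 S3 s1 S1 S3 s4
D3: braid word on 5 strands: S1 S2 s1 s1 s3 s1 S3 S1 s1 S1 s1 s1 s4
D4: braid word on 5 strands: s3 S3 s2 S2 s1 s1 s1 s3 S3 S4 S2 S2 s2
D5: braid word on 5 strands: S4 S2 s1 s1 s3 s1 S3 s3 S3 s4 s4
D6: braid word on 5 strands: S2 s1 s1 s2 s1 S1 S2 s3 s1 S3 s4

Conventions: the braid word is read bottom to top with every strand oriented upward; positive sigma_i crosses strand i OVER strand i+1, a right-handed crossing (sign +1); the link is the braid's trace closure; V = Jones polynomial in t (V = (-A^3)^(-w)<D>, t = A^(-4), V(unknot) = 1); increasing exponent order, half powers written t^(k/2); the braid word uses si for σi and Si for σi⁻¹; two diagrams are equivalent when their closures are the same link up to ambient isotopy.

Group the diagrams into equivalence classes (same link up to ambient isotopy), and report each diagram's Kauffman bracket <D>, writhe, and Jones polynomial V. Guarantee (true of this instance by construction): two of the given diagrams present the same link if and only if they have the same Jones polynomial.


equivalence classes: {D1} | {D2, D3, D4, D5, D6}
D1 (bracket A^-1 + A^7; 13 crossings at w = +3): V = -t^(1/2) - t^(5/2)
D2 (bracket -A^-9 + A^-1 + A^3 + A^7; 13 crossings at w = +3): V = -t^(1/2) - t^(3/2) - t^(5/2) + t^(9/2)
D3 (bracket -A^-9 + A^-1 + A^3 + A^7; 13 crossings at w = +3): V = -t^(1/2) - t^(3/2) - t^(5/2) + t^(9/2)
D4 (bracket -A^-15 + A^-7 + A^-3 + A; 13 crossings at w = +1): V = -t^(1/2) - t^(3/2) - t^(5/2) + t^(9/2)
V(D5) = -t^(1/2) - t^(3/2) - t^(5/2) + t^(9/2)  (w +3, c 11, <D> = -A^-9 + A^-1 + A^3 + A^7)
D6 (bracket -A^-9 + A^-1 + A^3 + A^7; 11 crossings at w = +3): V = -t^(1/2) - t^(3/2) - t^(5/2) + t^(9/2)
key observation: comparing 6 Jones polynomials yields 2 groups


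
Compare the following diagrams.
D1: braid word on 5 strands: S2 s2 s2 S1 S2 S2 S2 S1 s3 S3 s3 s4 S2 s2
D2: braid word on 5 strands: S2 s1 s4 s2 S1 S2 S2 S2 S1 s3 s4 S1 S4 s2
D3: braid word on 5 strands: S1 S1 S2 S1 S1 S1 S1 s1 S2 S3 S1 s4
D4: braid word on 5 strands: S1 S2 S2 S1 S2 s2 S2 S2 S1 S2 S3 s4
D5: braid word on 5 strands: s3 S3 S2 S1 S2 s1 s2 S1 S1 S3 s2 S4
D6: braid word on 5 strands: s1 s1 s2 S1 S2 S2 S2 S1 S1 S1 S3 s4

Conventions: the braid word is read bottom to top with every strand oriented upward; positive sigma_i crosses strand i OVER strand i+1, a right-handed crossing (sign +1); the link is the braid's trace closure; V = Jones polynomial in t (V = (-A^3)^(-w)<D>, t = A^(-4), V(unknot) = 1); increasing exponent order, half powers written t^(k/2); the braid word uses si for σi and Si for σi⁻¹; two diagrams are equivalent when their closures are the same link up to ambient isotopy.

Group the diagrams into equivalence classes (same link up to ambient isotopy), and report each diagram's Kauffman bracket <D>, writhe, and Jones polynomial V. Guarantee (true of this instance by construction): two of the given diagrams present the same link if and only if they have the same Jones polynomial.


equivalence classes: {D1, D2, D6} | {D3, D4} | {D5}
D1 (bracket A^-2 - A^2 + 2A^6 - A^10 + A^14 - A^18; 14 crossings at w = -2): V = -t^-6 + t^-5 - t^-4 + 2t^-3 - t^-2 + t^-1
V(D2) = -t^-6 + t^-5 - t^-4 + 2t^-3 - t^-2 + t^-1  [14 crossings, <D> = A^-2 - A^2 + 2A^6 - A^10 + A^14 - A^18, w = -2]
D3 (bracket A^-12 + A^-4 - A^8; 12 crossings at w = -8): V = -t^-8 + t^-5 + t^-3
V(D4) = -t^-8 + t^-5 + t^-3  (w -8, c 12, <D> = A^-12 + A^-4 - A^8)
V(D5) = -t^-4 + t^-3 + t^-1  [12 crossings, <D> = A^-8 + 1 - A^4, w = -4]
V(D6) = -t^-6 + t^-5 - t^-4 + 2t^-3 - t^-2 + t^-1  (w -4, c 12, <D> = A^-8 - A^-4 + 2 - A^4 + A^8 - A^12)
observation: V(t) takes 3 values over 6 diagrams, fixing the grouping


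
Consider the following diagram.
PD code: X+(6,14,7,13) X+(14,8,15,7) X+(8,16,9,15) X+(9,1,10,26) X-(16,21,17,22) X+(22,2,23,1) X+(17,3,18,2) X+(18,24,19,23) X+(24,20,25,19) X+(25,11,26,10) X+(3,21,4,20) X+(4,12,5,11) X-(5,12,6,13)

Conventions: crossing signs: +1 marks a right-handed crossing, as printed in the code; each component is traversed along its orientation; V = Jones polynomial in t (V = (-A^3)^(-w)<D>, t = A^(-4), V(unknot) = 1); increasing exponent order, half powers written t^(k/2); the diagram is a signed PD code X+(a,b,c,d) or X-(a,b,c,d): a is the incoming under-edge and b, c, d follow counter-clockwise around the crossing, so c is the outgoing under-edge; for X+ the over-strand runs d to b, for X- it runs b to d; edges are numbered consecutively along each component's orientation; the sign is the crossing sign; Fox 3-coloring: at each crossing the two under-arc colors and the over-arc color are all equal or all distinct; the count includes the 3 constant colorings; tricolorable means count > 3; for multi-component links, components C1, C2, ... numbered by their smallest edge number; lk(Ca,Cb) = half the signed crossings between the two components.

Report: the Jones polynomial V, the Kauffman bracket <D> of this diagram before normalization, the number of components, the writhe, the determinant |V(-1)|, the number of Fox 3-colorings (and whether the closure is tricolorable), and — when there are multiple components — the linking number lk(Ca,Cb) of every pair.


V(t) = t^3 + t^5 - t^8
bracket: A^-5 - A^7 - A^15, w = +9
1 component, writhe +9, over 13 crossings
det 3, colorings 9 of 3^13 — tricolorable
observation: the span of V is 5, forcing >= 5 crossings in any diagram


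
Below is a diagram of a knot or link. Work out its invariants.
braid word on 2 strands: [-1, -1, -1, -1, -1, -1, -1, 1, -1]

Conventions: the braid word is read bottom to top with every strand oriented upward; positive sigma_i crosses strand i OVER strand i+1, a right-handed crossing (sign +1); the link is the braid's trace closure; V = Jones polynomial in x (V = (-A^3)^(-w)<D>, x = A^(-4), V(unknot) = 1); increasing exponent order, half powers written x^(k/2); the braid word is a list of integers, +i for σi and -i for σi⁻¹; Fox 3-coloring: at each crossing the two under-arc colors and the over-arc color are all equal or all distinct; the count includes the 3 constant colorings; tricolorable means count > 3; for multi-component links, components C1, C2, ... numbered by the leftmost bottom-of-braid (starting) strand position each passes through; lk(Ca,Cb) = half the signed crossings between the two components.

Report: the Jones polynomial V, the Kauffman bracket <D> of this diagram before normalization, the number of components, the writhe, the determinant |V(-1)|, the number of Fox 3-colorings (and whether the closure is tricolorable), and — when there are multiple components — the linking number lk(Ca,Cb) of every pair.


Jones polynomial: V(x) = -x^-10 + x^-9 - x^-8 + x^-7 - x^-6 + x^-5 + x^-3
<D> = -A^-9 - A^-1 + A^3 - A^7 + A^11 - A^15 + A^19; writhe -7
components 1, writhe -7 (9 crossings)
3-colorings: 3 of 3^9, det 7 — not tricolorable
note: inverse pairs cancel, leaving σ1⁻¹ σ1⁻¹ σ1⁻¹ σ1⁻¹ σ1⁻¹ σ1⁻¹ σ1⁻¹


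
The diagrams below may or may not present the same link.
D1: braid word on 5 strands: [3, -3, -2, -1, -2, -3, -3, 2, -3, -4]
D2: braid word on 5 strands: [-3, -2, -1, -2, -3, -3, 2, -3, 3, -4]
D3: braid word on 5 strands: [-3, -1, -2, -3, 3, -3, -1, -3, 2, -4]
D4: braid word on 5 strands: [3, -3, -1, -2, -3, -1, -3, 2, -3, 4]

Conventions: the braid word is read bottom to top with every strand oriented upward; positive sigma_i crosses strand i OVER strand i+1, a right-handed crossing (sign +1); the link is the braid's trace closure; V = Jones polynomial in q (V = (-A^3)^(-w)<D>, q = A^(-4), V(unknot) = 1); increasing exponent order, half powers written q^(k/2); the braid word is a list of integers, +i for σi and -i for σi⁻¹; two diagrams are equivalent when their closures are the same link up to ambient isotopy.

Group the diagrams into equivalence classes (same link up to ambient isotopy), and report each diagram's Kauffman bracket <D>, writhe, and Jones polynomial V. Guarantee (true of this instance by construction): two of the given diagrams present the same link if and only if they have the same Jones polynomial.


classes: {D1, D2, D3, D4}
V(D1) = -q^-6 + q^-5 - q^-4 + 2q^-3 - q^-2 + q^-1  [10 crossings, <D> = A^-14 - A^-10 + 2A^-6 - A^-2 + A^2 - A^6, w = -6]
V(D2) = -q^-6 + q^-5 - q^-4 + 2q^-3 - q^-2 + q^-1  [10 crossings, <D> = A^-14 - A^-10 + 2A^-6 - A^-2 + A^2 - A^6, w = -6]
D3 (bracket A^-14 - A^-10 + 2A^-6 - A^-2 + A^2 - A^6; 10 crossings at w = -6): V = -q^-6 + q^-5 - q^-4 + 2q^-3 - q^-2 + q^-1
D4 (bracket A^-8 - A^-4 + 2 - A^4 + A^8 - A^12; 10 crossings at w = -4): V = -q^-6 + q^-5 - q^-4 + 2q^-3 - q^-2 + q^-1
insight: all 4 diagrams share one V(q), hence one class


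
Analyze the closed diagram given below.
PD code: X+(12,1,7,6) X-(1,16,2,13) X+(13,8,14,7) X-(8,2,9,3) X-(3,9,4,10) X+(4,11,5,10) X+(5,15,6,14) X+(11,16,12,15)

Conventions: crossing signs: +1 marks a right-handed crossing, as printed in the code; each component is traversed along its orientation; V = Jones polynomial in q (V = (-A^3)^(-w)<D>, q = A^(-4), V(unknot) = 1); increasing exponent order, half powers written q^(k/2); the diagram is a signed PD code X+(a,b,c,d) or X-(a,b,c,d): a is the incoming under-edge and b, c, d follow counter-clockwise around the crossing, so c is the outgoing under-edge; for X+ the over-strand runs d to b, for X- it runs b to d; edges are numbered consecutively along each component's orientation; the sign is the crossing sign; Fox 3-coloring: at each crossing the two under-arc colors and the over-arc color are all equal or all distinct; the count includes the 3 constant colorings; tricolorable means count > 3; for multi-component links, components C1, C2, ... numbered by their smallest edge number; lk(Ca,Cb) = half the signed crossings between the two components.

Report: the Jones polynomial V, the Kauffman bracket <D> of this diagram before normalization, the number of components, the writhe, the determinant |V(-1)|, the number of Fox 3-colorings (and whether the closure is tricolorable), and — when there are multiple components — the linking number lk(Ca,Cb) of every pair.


V(q) = 1 + q + q^2 + q^3
bracket: A^-6 + A^-2 + A^2 + A^6, w = +2
3 components, writhe +2, over 8 crossings
lk(C1,C2) = 0
linking number lk(C1,C3) = 0
lk(C2,C3): +1
det 0, colorings 9 of 3^8 — tricolorable
observation: the span of V is 3, within the link bound 8 + 3 - 1


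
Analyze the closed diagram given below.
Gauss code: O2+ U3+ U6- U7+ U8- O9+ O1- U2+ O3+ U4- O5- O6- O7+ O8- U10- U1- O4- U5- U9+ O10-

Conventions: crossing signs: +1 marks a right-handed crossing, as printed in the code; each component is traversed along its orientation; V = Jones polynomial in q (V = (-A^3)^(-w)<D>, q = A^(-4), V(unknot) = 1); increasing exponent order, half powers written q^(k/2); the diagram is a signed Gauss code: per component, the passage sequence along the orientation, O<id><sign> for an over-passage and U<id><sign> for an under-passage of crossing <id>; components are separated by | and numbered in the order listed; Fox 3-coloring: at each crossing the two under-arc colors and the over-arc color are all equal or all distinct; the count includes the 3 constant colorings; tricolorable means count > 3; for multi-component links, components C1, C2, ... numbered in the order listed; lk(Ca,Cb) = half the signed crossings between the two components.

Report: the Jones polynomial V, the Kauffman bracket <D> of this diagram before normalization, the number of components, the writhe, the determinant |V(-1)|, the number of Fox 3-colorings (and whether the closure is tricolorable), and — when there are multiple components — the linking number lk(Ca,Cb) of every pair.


V = -q^-5 + q^-4 - q^-3 + 2q^-2 - q^-1 + 2 - q
<D> = -A^-10 + 2A^-6 - A^-2 + 2A^2 - A^6 + A^10 - A^14 (w = -2)
1 component over 10 crossings, w = -2
9 Fox colorings among 3^10, |V(-1)| = 9: tricolorable
why: det 9 = |V(-1)|; divisible by 3, so tricolorable


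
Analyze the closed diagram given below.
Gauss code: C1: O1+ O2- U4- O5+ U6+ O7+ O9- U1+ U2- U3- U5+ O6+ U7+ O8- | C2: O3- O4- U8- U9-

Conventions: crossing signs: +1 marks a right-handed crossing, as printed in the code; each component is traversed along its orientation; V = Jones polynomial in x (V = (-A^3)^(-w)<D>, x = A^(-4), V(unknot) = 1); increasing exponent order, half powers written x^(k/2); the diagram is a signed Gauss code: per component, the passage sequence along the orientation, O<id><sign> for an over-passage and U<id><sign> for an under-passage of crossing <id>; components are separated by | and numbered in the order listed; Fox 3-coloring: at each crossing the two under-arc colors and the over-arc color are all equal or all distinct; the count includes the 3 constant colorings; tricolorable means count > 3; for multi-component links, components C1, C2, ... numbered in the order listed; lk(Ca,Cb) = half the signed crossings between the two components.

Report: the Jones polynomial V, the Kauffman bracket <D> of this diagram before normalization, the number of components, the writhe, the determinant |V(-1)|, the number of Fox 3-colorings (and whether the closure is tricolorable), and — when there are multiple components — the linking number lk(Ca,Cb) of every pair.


Jones polynomial: V(x) = -x^(-7/2) - x^(-3/2) - x^(1/2) + x^(3/2)
<D> = -A^-9 + A^-5 + A^3 + A^11; writhe -1
components 2, writhe -1 (9 crossings)
linking number lk(C1,C2) = -2
3-colorings: 3 of 3^9, det 4 — not tricolorable
note: w = -1 shifts under R1 moves; the (-A^3)^(1) factor cancels that in V


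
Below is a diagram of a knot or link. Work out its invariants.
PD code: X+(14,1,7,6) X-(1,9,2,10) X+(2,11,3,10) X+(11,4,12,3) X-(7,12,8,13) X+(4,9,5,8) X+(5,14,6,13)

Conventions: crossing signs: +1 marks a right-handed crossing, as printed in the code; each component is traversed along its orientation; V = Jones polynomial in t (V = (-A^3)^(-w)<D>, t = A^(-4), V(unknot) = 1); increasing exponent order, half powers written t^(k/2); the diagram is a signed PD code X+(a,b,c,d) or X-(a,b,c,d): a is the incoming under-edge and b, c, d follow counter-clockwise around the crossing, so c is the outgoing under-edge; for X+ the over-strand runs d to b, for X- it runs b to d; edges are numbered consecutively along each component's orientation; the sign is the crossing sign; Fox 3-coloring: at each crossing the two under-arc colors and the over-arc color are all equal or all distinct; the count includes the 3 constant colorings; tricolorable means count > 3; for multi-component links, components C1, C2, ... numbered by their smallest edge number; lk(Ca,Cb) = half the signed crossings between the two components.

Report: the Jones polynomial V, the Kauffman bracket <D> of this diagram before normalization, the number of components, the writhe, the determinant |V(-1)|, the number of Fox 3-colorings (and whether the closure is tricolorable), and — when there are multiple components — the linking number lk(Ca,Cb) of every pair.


V(t) = -t^(1/2) + t^(3/2) - t^(5/2) - t^(9/2)
bracket: A^-9 + A^-1 - A^3 + A^7, w = +3
2 components, writhe +3, over 7 crossings
lk(C1,C2) = +2
det 4, colorings 3 of 3^7 — not tricolorable
observation: det 4 = |V(-1)|; not divisible by 3, so not tricolorable


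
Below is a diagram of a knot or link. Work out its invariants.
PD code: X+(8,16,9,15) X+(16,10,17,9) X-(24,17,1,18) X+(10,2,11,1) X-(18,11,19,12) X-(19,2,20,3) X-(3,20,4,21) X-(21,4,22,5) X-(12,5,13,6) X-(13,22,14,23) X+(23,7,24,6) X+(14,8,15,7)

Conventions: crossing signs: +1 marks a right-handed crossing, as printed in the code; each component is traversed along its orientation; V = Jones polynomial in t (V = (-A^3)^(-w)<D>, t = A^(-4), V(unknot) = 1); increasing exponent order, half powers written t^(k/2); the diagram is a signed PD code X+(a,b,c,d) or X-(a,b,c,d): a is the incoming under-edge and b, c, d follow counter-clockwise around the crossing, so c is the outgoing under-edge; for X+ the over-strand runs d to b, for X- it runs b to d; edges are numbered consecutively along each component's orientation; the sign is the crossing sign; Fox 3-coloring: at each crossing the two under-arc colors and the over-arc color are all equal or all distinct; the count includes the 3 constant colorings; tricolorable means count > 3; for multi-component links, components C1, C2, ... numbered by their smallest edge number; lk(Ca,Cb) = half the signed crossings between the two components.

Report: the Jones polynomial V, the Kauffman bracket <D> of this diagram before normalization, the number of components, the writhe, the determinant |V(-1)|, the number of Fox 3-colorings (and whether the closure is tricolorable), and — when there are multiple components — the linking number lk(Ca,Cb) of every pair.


V(t) = -t^-5 + t^-4 - t^-3 + 2t^-2 - t^-1 + 2 - t
bracket: -A^-10 + 2A^-6 - A^-2 + 2A^2 - A^6 + A^10 - A^14, w = -2
1 component, writhe -2, over 12 crossings
det 9, colorings 9 of 3^12 — tricolorable
observation: w = -2 (over 12 crossings) is diagram-only; (-A^3)^(2) removes it from V


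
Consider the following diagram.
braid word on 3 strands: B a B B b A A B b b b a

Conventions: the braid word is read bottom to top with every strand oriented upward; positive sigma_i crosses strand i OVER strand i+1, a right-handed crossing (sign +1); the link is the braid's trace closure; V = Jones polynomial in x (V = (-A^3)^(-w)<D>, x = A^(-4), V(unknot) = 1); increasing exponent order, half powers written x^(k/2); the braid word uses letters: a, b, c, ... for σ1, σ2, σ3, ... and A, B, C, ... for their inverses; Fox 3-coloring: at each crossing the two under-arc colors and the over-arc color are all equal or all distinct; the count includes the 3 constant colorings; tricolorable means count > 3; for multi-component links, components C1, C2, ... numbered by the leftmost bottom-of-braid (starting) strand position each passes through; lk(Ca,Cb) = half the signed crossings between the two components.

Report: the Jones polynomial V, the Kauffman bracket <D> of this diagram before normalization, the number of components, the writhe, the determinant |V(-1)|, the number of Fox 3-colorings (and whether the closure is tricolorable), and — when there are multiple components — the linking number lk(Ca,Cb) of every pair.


V = -x^-3 + 2x^-2 - 2x^-1 + 3 - 2x + 2x^2 - x^3
<D> = -A^-12 + 2A^-8 - 2A^-4 + 3 - 2A^4 + 2A^8 - A^12 (w = 0)
1 component over 12 crossings, w = 0
3 Fox colorings among 3^12, |V(-1)| = 13: not tricolorable
why: w = 0 (over 12 crossings) is diagram-only; (-A^3)^(0) removes it from V
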